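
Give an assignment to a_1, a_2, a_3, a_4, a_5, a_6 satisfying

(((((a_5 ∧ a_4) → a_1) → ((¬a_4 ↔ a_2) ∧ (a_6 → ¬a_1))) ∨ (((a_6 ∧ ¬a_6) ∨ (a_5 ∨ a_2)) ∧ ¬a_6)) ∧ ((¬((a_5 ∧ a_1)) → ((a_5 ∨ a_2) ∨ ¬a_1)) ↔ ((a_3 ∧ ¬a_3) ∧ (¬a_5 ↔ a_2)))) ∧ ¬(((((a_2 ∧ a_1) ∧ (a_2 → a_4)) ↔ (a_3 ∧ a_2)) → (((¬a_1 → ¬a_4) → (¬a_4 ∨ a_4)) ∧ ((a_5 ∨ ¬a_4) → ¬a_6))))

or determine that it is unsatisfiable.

Case a_2 = True: the formula simplifies to (((((a_5 ∧ a_4) → a_1) → (¬a_4 ∧ (a_6 → ¬a_1))) ∨ ¬a_6) ∧ ((a_3 ∧ ¬a_3) ∧ ¬a_5)) ∧ ¬((((a_1 ∧ a_4) ↔ a_3) → (((¬a_1 → ¬a_4) → (¬a_4 ∨ a_4)) ∧ ((a_5 ∨ ¬a_4) → ¬a_6)))).
  a_3 = True: the conjunct ¬a_3 is False.
  a_3 = False: the conjunct a_3 is False.
Case a_2 = False: the formula simplifies to (((((a_5 ∧ a_4) → a_1) → (a_4 ∧ (a_6 → ¬a_1))) ∨ (((a_6 ∧ ¬a_6) ∨ a_5) ∧ ¬a_6)) ∧ ((¬((a_5 ∧ a_1)) → (a_5 ∨ ¬a_1)) ↔ ((a_3 ∧ ¬a_3) ∧ a_5))) ∧ ¬((((¬a_1 → ¬a_4) → (¬a_4 ∨ a_4)) ∧ ((a_5 ∨ ¬a_4) → ¬a_6))).
  a_5 = True: simplifies to ((((a_4 → a_1) → (a_4 ∧ (a_6 → ¬a_1))) ∨ ¬a_6) ∧ (a_3 ∧ ¬a_3)) ∧ ¬((((¬a_1 → ¬a_4) → (¬a_4 ∨ a_4)) ∧ ¬a_6)).
    a_3 = True: the conjunct ¬a_3 is False.
    a_3 = False: the conjunct a_3 is False.
  a_5 = False: simplifies to (((a_4 ∧ (a_6 → ¬a_1)) ∨ ((a_6 ∧ ¬a_6) ∧ ¬a_6)) ∧ a_1) ∧ ¬((((¬a_1 → ¬a_4) → (¬a_4 ∨ a_4)) ∧ (¬a_4 → ¬a_6))).
    a_4 = True: the conjunct ¬((((¬a_1 → ¬a_4) → (¬a_4 ∨ a_4)) ∧ (¬a_4 → ¬a_6))) becomes ¬((True ∧ True)) = False.
    a_4 = False: simplifies to (((a_6 ∧ ¬a_6) ∧ ¬a_6) ∧ a_1) ∧ ¬(¬a_6).
      a_6 = True: the conjunct ¬a_6 is False.
      a_6 = False: the conjunct a_6 is False.
Both cases fail — unsatisfiable.

No satisfying assignment exists.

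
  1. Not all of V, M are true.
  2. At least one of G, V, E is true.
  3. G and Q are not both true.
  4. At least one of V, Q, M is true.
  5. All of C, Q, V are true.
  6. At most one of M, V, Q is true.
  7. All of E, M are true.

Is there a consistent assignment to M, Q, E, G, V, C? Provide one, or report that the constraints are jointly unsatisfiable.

Case M = True:
  (1) with M=T forces V = False.
  Constraint (5) is violated (V=F) — contradiction.
Case M = False:
  Constraint (7) is violated (M=F) — contradiction.
Both cases fail — unsatisfiable.

Unsatisfiable — no assignment works.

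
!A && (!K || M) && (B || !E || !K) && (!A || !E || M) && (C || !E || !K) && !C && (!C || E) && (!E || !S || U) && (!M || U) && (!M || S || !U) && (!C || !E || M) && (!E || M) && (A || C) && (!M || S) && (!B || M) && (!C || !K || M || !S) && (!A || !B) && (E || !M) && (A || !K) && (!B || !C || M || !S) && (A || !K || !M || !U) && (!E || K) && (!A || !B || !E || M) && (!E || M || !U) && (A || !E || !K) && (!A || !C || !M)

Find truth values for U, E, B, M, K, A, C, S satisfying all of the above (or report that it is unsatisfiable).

UNSATISFIABLE

Case A = True:
  Clause (!A) is falsified — contradiction.
Case A = False:
  (!C) forces C = False.
  Clause (A || C) is falsified — contradiction.
Both cases fail, so the formula is unsatisfiable.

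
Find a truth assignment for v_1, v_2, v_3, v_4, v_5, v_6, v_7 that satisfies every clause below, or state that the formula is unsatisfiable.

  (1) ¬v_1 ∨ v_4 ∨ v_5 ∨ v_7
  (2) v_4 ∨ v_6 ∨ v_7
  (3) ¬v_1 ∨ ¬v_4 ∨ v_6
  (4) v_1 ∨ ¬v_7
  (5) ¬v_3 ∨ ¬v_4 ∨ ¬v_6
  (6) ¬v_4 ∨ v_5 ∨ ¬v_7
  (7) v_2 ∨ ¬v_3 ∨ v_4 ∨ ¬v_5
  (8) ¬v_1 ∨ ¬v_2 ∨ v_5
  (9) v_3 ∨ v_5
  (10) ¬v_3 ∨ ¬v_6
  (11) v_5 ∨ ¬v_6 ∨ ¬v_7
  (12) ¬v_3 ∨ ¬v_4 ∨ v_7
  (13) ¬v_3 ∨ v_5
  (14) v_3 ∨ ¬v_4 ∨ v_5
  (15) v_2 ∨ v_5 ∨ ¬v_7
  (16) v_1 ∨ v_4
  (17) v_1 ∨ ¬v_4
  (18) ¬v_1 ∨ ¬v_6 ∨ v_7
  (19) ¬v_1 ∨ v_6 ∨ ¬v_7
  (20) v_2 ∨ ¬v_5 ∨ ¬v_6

v_1 = True, v_2 = True, v_3 = False, v_4 = True, v_5 = True, v_6 = True, v_7 = True

Set v_1 = True.
Set v_2 = True.
  then (¬v_1 ∨ ¬v_2 ∨ v_5) forces v_5 = True.
Set v_3 = False.
Set v_4 = True.
  then (¬v_1 ∨ ¬v_4 ∨ v_6) forces v_6 = True.
  then (¬v_1 ∨ ¬v_6 ∨ v_7) forces v_7 = True.
All clauses satisfied.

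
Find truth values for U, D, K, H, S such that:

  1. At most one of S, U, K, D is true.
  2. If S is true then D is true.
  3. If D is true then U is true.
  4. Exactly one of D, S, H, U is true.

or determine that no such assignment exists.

U = True; D = False; K = False; H = False; S = False

  (1) {S, U, K, D}: 1 true — at most one ✓
  (2) S=F ⇒ D: vacuous ✓
  (3) D=F ⇒ U: vacuous ✓
  (4) {D, S, H, U}: 1 true — exactly one ✓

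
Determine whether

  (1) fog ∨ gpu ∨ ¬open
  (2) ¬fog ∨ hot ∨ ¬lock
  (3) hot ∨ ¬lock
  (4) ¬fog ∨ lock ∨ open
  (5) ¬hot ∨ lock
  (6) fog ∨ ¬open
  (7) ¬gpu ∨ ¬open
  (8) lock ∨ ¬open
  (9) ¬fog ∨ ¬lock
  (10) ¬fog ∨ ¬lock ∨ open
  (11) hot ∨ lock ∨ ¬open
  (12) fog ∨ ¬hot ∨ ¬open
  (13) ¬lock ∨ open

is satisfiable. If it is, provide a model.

Set open = False.
  then (¬lock ∨ open) forces lock = False.
  then (¬fog ∨ lock ∨ open) forces fog = False.
  then (¬hot ∨ lock) forces hot = False.
Set gpu = False.
All clauses satisfied.

open: False, fog: False, lock: False, gpu: False, hot: False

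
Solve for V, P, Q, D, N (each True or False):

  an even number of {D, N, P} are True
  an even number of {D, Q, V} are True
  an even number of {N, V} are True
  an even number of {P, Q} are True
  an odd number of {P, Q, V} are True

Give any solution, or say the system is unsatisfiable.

V=T; P=F; Q=F; D=T; N=T

{D, N, P}: 2 true → even ✓
{D, Q, V}: 2 true → even ✓
{N, V}: 2 true → even ✓
{P, Q}: 0 true → even ✓
{P, Q, V}: 1 true → odd ✓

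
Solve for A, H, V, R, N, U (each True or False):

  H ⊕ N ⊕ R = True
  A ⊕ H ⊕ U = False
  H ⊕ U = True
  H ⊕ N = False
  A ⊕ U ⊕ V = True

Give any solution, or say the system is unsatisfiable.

A = True, H = True, V = False, R = True, N = True, U = False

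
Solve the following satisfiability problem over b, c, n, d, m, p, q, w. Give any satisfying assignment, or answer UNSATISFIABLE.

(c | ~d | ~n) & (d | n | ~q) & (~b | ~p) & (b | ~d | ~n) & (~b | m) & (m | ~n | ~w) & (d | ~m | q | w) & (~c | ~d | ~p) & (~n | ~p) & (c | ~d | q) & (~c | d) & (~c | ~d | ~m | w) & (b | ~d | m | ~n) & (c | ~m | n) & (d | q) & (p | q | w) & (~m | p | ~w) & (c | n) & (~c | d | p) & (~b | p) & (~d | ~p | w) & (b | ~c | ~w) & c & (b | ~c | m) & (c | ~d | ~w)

UNSATISFIABLE

Case c = True:
  (~c | d) forces d = True.
  (~c | ~d | ~p) forces p = False.
  (~b | p) forces b = False.
  (b | ~d | ~n) forces n = False.
  (b | ~c | ~w) forces w = False.
  (~c | ~d | ~m | w) forces m = False.
  Clause (b | ~c | m) is falsified — contradiction.
Case c = False:
  Clause (c) is falsified — contradiction.
Both cases fail, so the formula is unsatisfiable.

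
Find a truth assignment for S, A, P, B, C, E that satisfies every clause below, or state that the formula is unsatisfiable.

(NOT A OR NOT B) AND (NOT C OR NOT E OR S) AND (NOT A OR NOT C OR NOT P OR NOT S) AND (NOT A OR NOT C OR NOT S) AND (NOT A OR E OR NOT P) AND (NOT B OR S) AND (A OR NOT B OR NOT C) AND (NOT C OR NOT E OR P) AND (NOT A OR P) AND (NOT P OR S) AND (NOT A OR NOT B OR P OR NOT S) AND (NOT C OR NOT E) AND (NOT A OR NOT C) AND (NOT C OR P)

S: True, A: False, P: False, B: False, C: False, E: False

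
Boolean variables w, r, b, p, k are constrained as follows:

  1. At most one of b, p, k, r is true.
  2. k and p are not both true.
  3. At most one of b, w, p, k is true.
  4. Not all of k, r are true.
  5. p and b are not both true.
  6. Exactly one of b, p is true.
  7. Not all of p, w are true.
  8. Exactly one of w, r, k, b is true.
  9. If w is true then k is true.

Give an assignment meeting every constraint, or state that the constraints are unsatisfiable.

w=F, r=F, b=T, p=F, k=F

  (1) {b, p, k, r}: 1 true — at most one ✓
  (2) k=F, p=F — not both ✓
  (3) {b, w, p, k}: 1 true — at most one ✓
  (4) {k, r}: 0/2 true — not all ✓
  (5) p=F, b=T — not both ✓
  (6) {b, p}: 1 true — exactly one ✓
  (7) {p, w}: 0/2 true — not all ✓
  (8) {w, r, k, b}: 1 true — exactly one ✓
  (9) w=F ⇒ k: vacuous ✓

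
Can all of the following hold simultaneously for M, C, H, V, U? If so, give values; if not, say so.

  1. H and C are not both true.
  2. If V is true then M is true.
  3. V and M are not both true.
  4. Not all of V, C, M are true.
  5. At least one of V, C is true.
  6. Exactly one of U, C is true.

M: True, C: True, H: False, V: False, U: False

  (1) H=F, C=T — not both ✓
  (2) V=F ⇒ M: vacuous ✓
  (3) V=F, M=T — not both ✓
  (4) {V, C, M}: 2/3 true — not all ✓
  (5) {V, C}: 1 true — at least one ✓
  (6) {U, C}: 1 true — exactly one ✓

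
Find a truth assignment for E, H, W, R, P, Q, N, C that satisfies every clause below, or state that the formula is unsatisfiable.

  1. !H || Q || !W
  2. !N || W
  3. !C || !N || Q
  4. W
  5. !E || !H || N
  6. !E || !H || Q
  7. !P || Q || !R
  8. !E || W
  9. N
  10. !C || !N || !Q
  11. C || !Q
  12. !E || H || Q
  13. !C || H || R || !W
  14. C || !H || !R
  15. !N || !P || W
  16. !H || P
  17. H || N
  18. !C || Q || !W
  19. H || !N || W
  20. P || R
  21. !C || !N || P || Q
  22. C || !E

Unit clause (W) forces W = True.
Unit clause (N) forces N = True.
Try E = True:
  (C || !E) forces C = True.
  (!C || !N || Q) forces Q = True.
  clause (!C || !N || !Q) is falsified — backtrack.
So E = False.
Set H = False.
Set R = False.
  then (!C || H || R || !W) forces C = False.
  then (P || R) forces P = True.
  then (C || !Q) forces Q = False.
All clauses satisfied.

E = False; H = False; W = True; R = False; P = True; Q = False; N = True; C = False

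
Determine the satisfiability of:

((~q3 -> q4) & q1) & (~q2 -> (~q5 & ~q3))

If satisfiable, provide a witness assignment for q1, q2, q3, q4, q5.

q1: True, q2: True, q3: True, q4: True, q5: True

  (~q3 -> q4) & q1 = True
    ~q3 -> q4 = True
      ~q3 = False
  ~q2 -> (~q5 & ~q3) = True
    ~q2 = False
    ~q5 & ~q3 = False
      ~q5 = False
      ~q3 = False
Both conjuncts True, so the formula holds.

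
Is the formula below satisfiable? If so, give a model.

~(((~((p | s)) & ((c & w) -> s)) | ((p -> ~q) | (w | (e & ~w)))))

p = True, q = True, s = False, c = False, w = False, e = False

  ~(((~((p | s)) & ((c & w) -> s)) | ((p -> ~q) | (w | (e & ~w))))) = True
    (~((p | s)) & ((c & w) -> s)) | ((p -> ~q) | (w | (e & ~w))) = False
      ~((p | s)) & ((c & w) -> s) = False
        ~((p | s)) = False
          p | s = True
        (c & w) -> s = True
          c & w = False
      (p -> ~q) | (w | (e & ~w)) = False
        p -> ~q = False
          ~q = False
        w | (e & ~w) = False
          e & ~w = False
            ~w = True
The formula evaluates to True.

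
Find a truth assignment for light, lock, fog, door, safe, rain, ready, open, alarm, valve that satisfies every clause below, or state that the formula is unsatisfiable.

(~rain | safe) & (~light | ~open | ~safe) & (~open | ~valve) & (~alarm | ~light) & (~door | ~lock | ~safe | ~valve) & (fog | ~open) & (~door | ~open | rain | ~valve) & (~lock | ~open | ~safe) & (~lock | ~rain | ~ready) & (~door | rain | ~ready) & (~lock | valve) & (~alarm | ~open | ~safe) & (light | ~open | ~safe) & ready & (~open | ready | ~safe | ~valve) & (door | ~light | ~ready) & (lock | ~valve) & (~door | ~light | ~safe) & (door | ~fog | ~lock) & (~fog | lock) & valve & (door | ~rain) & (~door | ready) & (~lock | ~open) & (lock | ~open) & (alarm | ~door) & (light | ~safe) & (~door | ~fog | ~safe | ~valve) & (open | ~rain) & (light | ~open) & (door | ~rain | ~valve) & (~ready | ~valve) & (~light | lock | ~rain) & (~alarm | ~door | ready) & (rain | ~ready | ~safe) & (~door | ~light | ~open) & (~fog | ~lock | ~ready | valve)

Unsatisfiable — no assignment works.

Case ready = True:
  (valve) forces valve = True.
  Clause (~ready | ~valve) is falsified — contradiction.
Case ready = False:
  Clause (ready) is falsified — contradiction.
Both cases fail, so the formula is unsatisfiable.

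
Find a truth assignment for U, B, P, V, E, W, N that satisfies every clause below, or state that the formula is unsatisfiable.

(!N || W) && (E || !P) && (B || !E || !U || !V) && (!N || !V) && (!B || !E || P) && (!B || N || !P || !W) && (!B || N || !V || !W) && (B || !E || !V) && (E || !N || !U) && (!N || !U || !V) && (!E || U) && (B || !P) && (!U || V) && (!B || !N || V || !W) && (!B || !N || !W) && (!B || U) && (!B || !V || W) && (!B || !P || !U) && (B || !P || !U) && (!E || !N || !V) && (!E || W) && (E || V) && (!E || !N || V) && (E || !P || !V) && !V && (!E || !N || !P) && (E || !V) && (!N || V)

No satisfying assignment exists.

Case V = True:
  Clause (!V) is falsified — contradiction.
Case V = False:
  (!U || V) forces U = False.
  (!E || U) forces E = False.
  Clause (E || V) is falsified — contradiction.
Both cases fail, so the formula is unsatisfiable.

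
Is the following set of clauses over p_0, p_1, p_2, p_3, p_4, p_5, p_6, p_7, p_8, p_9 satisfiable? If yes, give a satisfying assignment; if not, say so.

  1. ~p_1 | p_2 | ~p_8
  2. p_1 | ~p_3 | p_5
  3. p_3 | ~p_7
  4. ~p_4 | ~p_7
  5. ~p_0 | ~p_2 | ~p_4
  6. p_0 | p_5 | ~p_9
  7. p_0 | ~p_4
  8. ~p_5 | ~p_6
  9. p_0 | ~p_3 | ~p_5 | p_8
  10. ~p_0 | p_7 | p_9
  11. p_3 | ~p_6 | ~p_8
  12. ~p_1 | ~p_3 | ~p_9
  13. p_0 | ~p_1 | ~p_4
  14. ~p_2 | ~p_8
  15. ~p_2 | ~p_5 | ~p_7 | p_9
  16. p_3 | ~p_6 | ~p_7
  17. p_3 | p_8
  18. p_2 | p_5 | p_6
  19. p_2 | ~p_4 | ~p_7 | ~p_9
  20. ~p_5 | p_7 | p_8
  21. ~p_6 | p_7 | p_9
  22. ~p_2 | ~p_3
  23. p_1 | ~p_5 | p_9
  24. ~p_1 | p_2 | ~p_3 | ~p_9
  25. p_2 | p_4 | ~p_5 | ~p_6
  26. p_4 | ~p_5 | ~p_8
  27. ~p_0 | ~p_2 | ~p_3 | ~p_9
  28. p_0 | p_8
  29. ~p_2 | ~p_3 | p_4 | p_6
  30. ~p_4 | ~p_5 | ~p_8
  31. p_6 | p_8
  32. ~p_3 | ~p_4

p_0 = True, p_1 = True, p_2 = False, p_3 = True, p_4 = False, p_5 = False, p_6 = True, p_7 = True, p_8 = False, p_9 = False

Set p_0 = True.
Set p_1 = True.
Try p_2 = True:
  (~p_0 | ~p_2 | ~p_4) forces p_4 = False.
  (~p_2 | ~p_8) forces p_8 = False.
  (p_3 | p_8) forces p_3 = True.
  clause (~p_2 | ~p_3) is falsified — backtrack.
So p_2 = False.
  then (~p_1 | p_2 | ~p_8) forces p_8 = False.
  then (p_3 | p_8) forces p_3 = True.
  then (~p_1 | p_2 | ~p_3 | ~p_9) forces p_9 = False.
  then (p_6 | p_8) forces p_6 = True.
  then (~p_3 | ~p_4) forces p_4 = False.
  then (~p_5 | ~p_6) forces p_5 = False.
  then (~p_0 | p_7 | p_9) forces p_7 = True.
All clauses satisfied.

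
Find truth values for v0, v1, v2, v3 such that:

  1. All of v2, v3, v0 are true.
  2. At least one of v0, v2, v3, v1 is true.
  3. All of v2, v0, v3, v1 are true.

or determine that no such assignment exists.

v0 = True, v1 = True, v2 = True, v3 = True

  (1) {v2, v3, v0}: all 3 true ✓
  (2) {v0, v2, v3, v1}: 4 true — at least one ✓
  (3) {v2, v0, v3, v1}: all 4 true ✓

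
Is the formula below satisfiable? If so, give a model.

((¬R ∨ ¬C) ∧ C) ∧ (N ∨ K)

N = True, K = False, C = True, R = False

  (¬R ∨ ¬C) ∧ C = True
    ¬R ∨ ¬C = True
      ¬R = True
      ¬C = False
  N ∨ K = True
Both conjuncts True, so the formula holds.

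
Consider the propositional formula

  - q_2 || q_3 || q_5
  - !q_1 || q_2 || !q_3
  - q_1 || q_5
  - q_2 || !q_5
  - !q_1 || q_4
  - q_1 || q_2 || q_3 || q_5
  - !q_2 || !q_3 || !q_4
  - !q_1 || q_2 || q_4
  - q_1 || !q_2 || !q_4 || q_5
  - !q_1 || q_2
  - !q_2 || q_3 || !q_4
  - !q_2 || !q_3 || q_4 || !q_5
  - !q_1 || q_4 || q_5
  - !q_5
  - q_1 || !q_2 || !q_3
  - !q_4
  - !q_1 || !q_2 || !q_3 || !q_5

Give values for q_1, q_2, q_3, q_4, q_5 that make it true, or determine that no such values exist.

Case q_1 = True:
  (!q_1 || q_4) forces q_4 = True.
  Clause (!q_4) is falsified — contradiction.
Case q_1 = False:
  (q_1 || q_5) forces q_5 = True.
  Clause (!q_5) is falsified — contradiction.
Both cases fail, so the formula is unsatisfiable.

Unsatisfiable — no assignment works.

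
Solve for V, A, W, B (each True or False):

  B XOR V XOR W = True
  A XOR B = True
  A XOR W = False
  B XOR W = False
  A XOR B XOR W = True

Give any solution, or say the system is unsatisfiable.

UNSATISFIABLE

Adding constraints 2, 3, 4 mod 2: every variable appears an even number of times on the left, so the left side is 0.
But the right sides sum to 1 (mod 2). 0 ≠ 1 — the system is inconsistent.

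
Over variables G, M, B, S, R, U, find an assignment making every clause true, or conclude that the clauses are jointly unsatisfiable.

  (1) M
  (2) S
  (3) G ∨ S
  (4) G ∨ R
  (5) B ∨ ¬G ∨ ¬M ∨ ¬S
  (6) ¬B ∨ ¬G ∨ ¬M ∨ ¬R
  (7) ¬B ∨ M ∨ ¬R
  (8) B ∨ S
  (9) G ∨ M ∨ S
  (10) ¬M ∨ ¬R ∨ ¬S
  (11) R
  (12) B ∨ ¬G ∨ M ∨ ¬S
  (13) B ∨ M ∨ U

UNSATISFIABLE

Case M = True:
  (S) forces S = True.
  (¬M ∨ ¬R ∨ ¬S) forces R = False.
  Clause (R) is falsified — contradiction.
Case M = False:
  Clause (M) is falsified — contradiction.
Both cases fail, so the formula is unsatisfiable.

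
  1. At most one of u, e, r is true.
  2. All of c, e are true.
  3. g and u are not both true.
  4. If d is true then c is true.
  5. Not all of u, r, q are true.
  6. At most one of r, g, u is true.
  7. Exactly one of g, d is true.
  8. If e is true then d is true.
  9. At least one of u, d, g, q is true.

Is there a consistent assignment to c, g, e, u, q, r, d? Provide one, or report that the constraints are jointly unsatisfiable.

c=T, g=F, e=T, u=F, q=T, r=F, d=T

  (1) {u, e, r}: 1 true — at most one ✓
  (2) {c, e}: all 2 true ✓
  (3) g=F, u=F — not both ✓
  (4) d=T ⇒ c: T ✓
  (5) {u, r, q}: 1/3 true — not all ✓
  (6) {r, g, u}: 0 true — at most one ✓
  (7) {g, d}: 1 true — exactly one ✓
  (8) e=T ⇒ d: T ✓
  (9) {u, d, g, q}: 2 true — at least one ✓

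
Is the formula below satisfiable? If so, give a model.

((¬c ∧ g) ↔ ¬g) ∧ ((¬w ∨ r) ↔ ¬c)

c: True; w: True; r: False; g: True

  (¬c ∧ g) ↔ ¬g = True
    ¬c ∧ g = False
      ¬c = False
    ¬g = False
  (¬w ∨ r) ↔ ¬c = True
    ¬w ∨ r = False
      ¬w = False
    ¬c = False
Both conjuncts True, so the formula holds.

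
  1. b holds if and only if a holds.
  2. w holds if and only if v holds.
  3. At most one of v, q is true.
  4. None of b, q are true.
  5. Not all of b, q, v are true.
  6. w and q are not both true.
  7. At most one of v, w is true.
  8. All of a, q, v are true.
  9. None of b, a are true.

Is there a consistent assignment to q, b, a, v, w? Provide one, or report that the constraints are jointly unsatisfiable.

Case q = True:
  Constraint (4) is violated (q=T) — contradiction.
Case q = False:
  Constraint (8) is violated (q=F) — contradiction.
Both cases fail — unsatisfiable.

Unsatisfiable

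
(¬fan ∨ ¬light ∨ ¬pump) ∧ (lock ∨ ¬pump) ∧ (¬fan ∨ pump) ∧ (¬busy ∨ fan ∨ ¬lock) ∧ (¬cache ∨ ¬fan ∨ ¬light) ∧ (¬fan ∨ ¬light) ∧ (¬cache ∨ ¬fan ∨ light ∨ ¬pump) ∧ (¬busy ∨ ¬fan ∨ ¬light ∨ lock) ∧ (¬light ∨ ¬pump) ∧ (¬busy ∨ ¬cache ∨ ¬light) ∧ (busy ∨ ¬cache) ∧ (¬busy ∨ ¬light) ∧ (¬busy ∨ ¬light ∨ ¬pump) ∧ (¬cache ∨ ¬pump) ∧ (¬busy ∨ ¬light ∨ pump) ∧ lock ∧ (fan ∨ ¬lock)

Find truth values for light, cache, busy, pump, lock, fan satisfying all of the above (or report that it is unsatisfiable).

Unit clause (lock) forces lock = True.
In (fan ∨ ¬lock) only fan is left, so fan = True.
In (¬fan ∨ pump) only pump is left, so pump = True.
In (¬fan ∨ ¬light) only ¬light is left, so light = False.
In (¬cache ∨ ¬fan ∨ light ∨ ¬pump) only ¬cache is left, so cache = False.
Set busy = False.
All clauses satisfied.

light = False; cache = False; busy = False; pump = True; lock = True; fan = True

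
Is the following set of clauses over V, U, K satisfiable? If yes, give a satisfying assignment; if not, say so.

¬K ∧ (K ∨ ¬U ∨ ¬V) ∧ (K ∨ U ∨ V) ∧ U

Unit clause (¬K) forces K = False.
Unit clause (U) forces U = True.
In (K ∨ ¬U ∨ ¬V) only ¬V is left, so V = False.
Check each clause:
  (¬K): ¬K holds.
  (K ∨ ¬U ∨ ¬V): ¬V holds.
  (K ∨ U ∨ V): U holds.
  (U): U holds.
All clauses satisfied.

V = False; U = True; K = False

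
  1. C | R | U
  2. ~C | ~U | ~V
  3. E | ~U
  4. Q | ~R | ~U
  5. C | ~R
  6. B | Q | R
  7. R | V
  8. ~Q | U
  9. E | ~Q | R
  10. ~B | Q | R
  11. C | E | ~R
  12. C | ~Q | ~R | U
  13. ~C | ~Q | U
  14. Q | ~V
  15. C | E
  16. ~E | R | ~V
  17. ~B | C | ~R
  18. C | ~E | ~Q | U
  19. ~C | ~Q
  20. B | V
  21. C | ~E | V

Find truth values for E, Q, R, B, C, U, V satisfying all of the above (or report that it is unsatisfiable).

Set E = True.
Try Q = True:
  (~Q | U) forces U = True.
  (~C | ~Q) forces C = False.
  (C | ~R) forces R = False.
  (R | V) forces V = True.
  clause (~E | R | ~V) is falsified — backtrack.
So Q = False.
  then (Q | ~V) forces V = False.
  then (B | V) forces B = True.
  then (C | ~E | V) forces C = True.
  then (R | V) forces R = True.
  then (Q | ~R | ~U) forces U = False.
All clauses satisfied.

E: True, Q: False, R: True, B: True, C: True, U: False, V: False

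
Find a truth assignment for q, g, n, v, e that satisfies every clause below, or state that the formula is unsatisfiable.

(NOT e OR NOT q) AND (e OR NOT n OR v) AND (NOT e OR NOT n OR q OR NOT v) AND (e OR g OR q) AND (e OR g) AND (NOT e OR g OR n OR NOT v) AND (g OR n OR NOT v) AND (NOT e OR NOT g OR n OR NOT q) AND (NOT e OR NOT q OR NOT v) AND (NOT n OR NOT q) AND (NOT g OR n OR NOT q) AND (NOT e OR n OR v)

q = False; g = True; n = True; v = True; e = False

Try q = True:
  (NOT e OR NOT q) forces e = False.
  (e OR g) forces g = True.
  (NOT n OR NOT q) forces n = False.
  clause (NOT g OR n OR NOT q) is falsified — backtrack.
So q = False.
Set g = True.
Set n = True.
Set v = True.
  then (NOT e OR NOT n OR q OR NOT v) forces e = False.
All clauses satisfied.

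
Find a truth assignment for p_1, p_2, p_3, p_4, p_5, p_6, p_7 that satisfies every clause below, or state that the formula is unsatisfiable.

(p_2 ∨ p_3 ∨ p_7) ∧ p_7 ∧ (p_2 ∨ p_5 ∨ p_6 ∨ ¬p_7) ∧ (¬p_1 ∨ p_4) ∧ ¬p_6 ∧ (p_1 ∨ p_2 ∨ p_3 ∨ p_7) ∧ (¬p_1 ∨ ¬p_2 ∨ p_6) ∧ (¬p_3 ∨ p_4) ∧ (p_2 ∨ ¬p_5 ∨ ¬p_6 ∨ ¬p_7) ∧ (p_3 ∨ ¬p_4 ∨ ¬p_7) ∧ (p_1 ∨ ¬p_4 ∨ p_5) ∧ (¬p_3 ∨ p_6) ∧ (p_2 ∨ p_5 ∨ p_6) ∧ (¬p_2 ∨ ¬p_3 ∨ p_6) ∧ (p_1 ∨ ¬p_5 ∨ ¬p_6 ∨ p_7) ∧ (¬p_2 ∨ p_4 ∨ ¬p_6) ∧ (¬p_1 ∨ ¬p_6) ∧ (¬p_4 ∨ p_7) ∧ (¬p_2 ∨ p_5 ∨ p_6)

p_1 = False, p_2 = False, p_3 = False, p_4 = False, p_5 = True, p_6 = False, p_7 = True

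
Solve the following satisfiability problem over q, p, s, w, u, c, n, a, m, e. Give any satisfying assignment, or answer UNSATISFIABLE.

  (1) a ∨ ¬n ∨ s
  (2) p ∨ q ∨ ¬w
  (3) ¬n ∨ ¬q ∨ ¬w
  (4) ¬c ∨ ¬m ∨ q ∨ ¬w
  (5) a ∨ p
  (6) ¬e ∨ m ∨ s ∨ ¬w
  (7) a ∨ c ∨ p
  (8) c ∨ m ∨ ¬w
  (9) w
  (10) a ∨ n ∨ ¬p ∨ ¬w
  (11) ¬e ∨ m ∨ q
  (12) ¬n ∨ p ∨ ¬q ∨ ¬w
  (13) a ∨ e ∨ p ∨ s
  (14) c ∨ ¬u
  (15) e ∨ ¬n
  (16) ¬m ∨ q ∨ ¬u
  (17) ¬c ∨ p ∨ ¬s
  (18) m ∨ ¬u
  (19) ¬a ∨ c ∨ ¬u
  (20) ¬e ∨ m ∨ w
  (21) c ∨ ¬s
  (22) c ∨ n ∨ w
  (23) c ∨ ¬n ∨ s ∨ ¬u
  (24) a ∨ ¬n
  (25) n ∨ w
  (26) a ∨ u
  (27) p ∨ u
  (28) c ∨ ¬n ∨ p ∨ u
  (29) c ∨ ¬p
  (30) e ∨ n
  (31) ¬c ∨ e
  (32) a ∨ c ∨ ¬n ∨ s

Unit clause (w) forces w = True.
Try q = False:
  (p ∨ q ∨ ¬w) forces p = True.
  (c ∨ ¬p) forces c = True.
  (¬c ∨ ¬m ∨ q ∨ ¬w) forces m = False.
  (¬e ∨ m ∨ q) forces e = False.
  clause (¬c ∨ e) is falsified — backtrack.
So q = True.
  then (¬n ∨ ¬q ∨ ¬w) forces n = False.
  then (e ∨ n) forces e = True.
Set p = True.
  then (a ∨ n ∨ ¬p ∨ ¬w) forces a = True.
  then (c ∨ ¬p) forces c = True.
Set s = True.
Set u = True.
  then (m ∨ ¬u) forces m = True.
All clauses satisfied.

q = True, p = True, s = True, w = True, u = True, c = True, n = False, a = True, m = True, e = True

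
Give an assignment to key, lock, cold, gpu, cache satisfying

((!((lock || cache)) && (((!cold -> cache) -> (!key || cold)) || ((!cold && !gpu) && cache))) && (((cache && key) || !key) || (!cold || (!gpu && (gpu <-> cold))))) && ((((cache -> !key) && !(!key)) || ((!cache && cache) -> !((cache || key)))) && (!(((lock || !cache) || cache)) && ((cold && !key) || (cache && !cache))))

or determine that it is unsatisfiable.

The conjunct !(((lock || !cache) || cache)) is unsatisfiable on its own:
  lock=F, cache=F: evaluates to False.
  lock=F, cache=T: evaluates to False.
  lock=T, cache=F: evaluates to False.
  lock=T, cache=T: evaluates to False.
So the whole conjunction is unsatisfiable.

UNSATISFIABLE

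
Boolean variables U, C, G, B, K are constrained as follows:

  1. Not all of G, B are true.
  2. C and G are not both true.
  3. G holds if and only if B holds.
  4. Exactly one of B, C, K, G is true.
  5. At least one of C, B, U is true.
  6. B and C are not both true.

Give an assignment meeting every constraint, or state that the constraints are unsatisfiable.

U = True; C = True; G = False; B = False; K = False

  (1) {G, B}: 0/2 true — not all ✓
  (2) C=T, G=F — not both ✓
  (3) G=F, B=F — same ✓
  (4) {B, C, K, G}: 1 true — exactly one ✓
  (5) {C, B, U}: 2 true — at least one ✓
  (6) B=F, C=T — not both ✓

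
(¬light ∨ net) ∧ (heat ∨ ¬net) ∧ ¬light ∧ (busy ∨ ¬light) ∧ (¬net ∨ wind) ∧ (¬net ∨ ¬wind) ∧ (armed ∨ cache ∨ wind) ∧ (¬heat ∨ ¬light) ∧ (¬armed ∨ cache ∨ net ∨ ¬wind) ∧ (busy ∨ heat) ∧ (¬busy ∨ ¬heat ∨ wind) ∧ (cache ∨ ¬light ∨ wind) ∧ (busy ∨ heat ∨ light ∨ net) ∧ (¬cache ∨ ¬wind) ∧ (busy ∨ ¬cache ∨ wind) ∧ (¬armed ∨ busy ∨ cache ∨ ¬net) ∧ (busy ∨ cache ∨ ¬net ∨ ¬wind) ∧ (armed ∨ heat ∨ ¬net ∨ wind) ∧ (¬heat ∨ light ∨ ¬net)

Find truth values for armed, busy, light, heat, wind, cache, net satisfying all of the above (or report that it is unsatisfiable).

armed = False; busy = True; light = False; heat = False; wind = False; cache = True; net = False

Unit clause (¬light) forces light = False.
Set armed = False.
Set busy = True.
Set heat = False.
  then (heat ∨ ¬net) forces net = False.
Set wind = False.
  then (armed ∨ cache ∨ wind) forces cache = True.
All clauses satisfied.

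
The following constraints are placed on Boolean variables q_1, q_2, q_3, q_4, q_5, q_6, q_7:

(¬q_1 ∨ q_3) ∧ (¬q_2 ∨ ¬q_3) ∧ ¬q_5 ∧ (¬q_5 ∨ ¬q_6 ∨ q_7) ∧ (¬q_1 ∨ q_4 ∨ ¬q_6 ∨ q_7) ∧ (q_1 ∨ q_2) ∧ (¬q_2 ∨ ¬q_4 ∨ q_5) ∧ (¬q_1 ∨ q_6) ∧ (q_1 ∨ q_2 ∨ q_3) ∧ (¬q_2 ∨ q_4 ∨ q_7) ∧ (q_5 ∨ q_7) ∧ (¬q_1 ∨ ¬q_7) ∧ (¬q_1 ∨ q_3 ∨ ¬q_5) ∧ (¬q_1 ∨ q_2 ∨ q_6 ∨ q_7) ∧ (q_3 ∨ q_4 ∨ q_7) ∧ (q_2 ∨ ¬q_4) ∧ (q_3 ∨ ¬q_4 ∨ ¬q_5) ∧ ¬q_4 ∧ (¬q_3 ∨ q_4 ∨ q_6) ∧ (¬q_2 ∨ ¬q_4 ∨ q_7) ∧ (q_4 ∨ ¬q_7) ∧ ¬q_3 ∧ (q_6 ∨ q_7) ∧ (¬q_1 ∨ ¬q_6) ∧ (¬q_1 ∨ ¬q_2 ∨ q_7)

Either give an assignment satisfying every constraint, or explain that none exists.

Case q_4 = True:
  Clause (¬q_4) is falsified — contradiction.
Case q_4 = False:
  (¬q_5) forces q_5 = False.
  (q_5 ∨ q_7) forces q_7 = True.
  Clause (q_4 ∨ ¬q_7) is falsified — contradiction.
Both cases fail, so the formula is unsatisfiable.

Unsatisfiable — no assignment works.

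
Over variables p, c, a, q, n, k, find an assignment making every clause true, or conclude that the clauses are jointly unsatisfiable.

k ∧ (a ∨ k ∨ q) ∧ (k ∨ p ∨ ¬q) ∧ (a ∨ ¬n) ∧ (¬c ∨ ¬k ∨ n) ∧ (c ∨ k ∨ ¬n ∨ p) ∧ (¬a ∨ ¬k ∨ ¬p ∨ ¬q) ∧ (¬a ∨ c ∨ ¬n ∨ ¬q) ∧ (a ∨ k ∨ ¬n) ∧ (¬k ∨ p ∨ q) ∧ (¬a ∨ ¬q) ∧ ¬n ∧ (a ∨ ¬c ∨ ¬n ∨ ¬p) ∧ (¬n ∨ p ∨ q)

p = True, c = False, a = False, q = True, n = False, k = True

Unit clause (k) forces k = True.
Unit clause (¬n) forces n = False.
In (¬c ∨ ¬k ∨ n) only ¬c is left, so c = False.
Set p = True.
Set a = False.
Set q = True.
All clauses satisfied.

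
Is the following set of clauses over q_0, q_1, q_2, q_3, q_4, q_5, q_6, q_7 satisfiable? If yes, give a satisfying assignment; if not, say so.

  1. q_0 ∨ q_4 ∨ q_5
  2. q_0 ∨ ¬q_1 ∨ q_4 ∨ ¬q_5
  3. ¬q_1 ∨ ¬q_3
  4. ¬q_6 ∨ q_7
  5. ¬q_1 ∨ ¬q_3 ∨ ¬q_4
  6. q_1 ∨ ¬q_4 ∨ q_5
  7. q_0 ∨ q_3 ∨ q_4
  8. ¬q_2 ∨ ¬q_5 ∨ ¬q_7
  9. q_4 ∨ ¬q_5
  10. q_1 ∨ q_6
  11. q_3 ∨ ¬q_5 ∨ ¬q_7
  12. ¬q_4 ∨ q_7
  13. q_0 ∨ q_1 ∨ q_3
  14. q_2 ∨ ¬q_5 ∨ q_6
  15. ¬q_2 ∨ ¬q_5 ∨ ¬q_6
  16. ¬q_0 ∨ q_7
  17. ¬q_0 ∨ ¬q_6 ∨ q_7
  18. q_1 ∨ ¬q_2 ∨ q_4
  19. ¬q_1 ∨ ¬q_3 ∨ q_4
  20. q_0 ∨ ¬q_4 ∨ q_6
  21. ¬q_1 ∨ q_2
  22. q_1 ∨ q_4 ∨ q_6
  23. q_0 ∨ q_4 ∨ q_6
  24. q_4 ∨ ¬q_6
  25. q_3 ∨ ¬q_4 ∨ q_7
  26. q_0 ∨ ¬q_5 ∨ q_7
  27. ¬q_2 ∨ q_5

Set q_0 = True.
  then (¬q_0 ∨ q_7) forces q_7 = True.
Set q_1 = False.
  then (q_1 ∨ q_6) forces q_6 = True.
  then (q_4 ∨ ¬q_6) forces q_4 = True.
  then (q_1 ∨ ¬q_4 ∨ q_5) forces q_5 = True.
  then (¬q_2 ∨ ¬q_5 ∨ ¬q_7) forces q_2 = False.
  then (q_3 ∨ ¬q_5 ∨ ¬q_7) forces q_3 = True.
All clauses satisfied.

q_0: True, q_1: False, q_2: False, q_3: True, q_4: True, q_5: True, q_6: True, q_7: True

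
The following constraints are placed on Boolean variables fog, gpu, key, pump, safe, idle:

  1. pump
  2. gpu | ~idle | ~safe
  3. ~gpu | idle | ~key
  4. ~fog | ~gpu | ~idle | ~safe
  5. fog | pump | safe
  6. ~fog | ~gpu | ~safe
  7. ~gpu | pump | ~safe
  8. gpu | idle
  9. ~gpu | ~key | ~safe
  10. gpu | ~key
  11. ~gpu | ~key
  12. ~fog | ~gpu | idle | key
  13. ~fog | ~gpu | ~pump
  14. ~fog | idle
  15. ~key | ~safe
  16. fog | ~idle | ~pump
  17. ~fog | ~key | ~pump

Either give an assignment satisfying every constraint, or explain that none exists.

Unit clause (pump) forces pump = True.
Set fog = True.
  then (~fog | ~gpu | ~pump) forces gpu = False.
  then (~fog | idle) forces idle = True.
  then (~fog | ~key | ~pump) forces key = False.
  then (gpu | ~idle | ~safe) forces safe = False.
All clauses satisfied.

fog=T; gpu=F; key=F; pump=T; safe=F; idle=T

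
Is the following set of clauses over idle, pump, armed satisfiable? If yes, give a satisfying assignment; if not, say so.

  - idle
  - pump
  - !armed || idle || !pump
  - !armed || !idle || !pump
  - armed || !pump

Case idle = True:
  (pump) forces pump = True.
  (!armed || !idle || !pump) forces armed = False.
  Clause (armed || !pump) is falsified — contradiction.
Case idle = False:
  Clause (idle) is falsified — contradiction.
Both cases fail, so the formula is unsatisfiable.

Unsatisfiable — no assignment works.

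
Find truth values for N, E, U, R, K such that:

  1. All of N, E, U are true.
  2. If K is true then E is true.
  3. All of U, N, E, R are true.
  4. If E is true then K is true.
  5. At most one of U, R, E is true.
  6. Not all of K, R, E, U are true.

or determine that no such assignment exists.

Case N = True:
  (1) forces E = True.
  (1) forces U = True.
  Constraint (5) is violated (U=T, E=T) — contradiction.
Case N = False:
  Constraint (1) is violated (N=F) — contradiction.
Both cases fail — unsatisfiable.

No satisfying assignment exists.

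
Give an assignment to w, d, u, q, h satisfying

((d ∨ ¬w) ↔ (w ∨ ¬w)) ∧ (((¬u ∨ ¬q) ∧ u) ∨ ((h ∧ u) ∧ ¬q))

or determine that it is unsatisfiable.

w = False, d = False, u = True, q = False, h = True

  (d ∨ ¬w) ↔ (w ∨ ¬w) = True
    d ∨ ¬w = True
      ¬w = True
    w ∨ ¬w = True
      ¬w = True
  ((¬u ∨ ¬q) ∧ u) ∨ ((h ∧ u) ∧ ¬q) = True
    (¬u ∨ ¬q) ∧ u = True
      ¬u ∨ ¬q = True
        ¬u = False
        ¬q = True
    (h ∧ u) ∧ ¬q = True
      h ∧ u = True
      ¬q = True
Both conjuncts True, so the formula holds.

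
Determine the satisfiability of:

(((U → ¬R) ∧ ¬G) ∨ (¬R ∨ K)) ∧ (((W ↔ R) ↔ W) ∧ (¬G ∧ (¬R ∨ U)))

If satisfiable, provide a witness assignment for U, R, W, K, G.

U: True, R: True, W: False, K: True, G: False

  ((U → ¬R) ∧ ¬G) ∨ (¬R ∨ K) = True
    (U → ¬R) ∧ ¬G = False
      U → ¬R = False
        ¬R = False
      ¬G = True
    ¬R ∨ K = True
      ¬R = False
  ((W ↔ R) ↔ W) ∧ (¬G ∧ (¬R ∨ U)) = True
    (W ↔ R) ↔ W = True
      W ↔ R = False
    ¬G ∧ (¬R ∨ U) = True
      ¬G = True
      ¬R ∨ U = True
        ¬R = False
Both conjuncts True, so the formula holds.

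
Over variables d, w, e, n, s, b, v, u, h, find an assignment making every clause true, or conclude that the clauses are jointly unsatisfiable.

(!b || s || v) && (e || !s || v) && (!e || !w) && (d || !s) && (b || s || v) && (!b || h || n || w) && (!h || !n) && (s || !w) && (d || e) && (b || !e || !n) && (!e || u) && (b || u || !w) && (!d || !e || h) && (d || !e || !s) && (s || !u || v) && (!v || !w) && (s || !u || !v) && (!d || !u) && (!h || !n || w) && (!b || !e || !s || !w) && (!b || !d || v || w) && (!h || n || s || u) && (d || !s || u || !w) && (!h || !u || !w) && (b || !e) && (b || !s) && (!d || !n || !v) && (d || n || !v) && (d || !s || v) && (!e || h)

Set d = True.
  then (!d || !u) forces u = False.
  then (!e || u) forces e = False.
Try w = True:
  (s || !w) forces s = True.
  (e || !s || v) forces v = True.
  clause (!v || !w) is falsified — backtrack.
So w = False.
Set n = False.
Set s = True.
  then (e || !s || v) forces v = True.
  then (b || !s) forces b = True.
  then (!b || h || n || w) forces h = True.
All clauses satisfied.

d = True, w = False, e = False, n = False, s = True, b = True, v = True, u = False, h = True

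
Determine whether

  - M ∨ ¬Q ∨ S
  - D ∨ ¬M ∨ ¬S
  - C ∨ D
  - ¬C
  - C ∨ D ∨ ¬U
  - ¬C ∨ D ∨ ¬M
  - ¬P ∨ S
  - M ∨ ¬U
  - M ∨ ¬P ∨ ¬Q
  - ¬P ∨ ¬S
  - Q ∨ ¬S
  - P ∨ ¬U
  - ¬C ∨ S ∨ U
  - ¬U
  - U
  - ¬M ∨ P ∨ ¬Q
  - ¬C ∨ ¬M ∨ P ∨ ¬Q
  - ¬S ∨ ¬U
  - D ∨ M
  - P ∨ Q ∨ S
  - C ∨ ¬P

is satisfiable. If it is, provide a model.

No satisfying assignment exists.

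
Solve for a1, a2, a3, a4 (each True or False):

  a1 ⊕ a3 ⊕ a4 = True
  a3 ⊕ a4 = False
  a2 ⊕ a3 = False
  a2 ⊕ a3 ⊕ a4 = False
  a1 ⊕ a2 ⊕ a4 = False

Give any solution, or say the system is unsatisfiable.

Unsatisfiable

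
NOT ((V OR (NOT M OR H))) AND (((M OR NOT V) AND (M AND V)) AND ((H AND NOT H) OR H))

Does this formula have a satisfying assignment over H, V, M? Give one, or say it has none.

Unsatisfiable

Case H = True: the conjunct NOT ((V OR (NOT M OR H))) becomes NOT ((V OR True)) = False.
Case H = False: the conjunct (H AND NOT H) OR H becomes (False AND True) OR False = False.
Both cases fail — unsatisfiable.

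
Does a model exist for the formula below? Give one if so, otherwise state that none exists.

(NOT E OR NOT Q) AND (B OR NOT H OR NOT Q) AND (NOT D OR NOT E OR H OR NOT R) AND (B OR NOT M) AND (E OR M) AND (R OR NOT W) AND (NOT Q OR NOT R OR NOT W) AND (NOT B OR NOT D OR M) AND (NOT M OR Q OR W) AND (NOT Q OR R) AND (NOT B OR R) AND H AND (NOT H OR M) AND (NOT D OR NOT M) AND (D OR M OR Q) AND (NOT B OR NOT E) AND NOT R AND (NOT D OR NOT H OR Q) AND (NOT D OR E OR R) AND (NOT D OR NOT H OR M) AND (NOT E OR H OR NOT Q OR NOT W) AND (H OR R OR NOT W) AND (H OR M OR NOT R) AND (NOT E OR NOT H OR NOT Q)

The formula is unsatisfiable.

Case H = True:
  (NOT H OR M) forces M = True.
  (B OR NOT M) forces B = True.
  (NOT B OR R) forces R = True.
  Clause (NOT R) is falsified — contradiction.
Case H = False:
  Clause (H) is falsified — contradiction.
Both cases fail, so the formula is unsatisfiable.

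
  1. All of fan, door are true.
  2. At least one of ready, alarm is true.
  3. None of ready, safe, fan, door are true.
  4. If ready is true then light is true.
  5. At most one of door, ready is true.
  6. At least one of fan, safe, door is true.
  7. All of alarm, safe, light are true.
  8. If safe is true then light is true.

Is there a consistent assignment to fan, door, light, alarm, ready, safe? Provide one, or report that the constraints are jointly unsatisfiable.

Case fan = True:
  Constraint (3) is violated (fan=T) — contradiction.
Case fan = False:
  Constraint (1) is violated (fan=F) — contradiction.
Both cases fail — unsatisfiable.

The formula is unsatisfiable.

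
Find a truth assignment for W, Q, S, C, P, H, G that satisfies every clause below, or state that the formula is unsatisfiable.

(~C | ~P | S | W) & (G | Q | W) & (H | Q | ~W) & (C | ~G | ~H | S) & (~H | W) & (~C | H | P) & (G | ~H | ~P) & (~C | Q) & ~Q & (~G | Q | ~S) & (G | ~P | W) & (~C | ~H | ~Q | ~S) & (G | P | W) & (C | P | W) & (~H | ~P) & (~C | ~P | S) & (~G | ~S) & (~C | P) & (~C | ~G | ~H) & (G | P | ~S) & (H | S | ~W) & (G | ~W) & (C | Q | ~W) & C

Unsatisfiable — no assignment works.

Case Q = True:
  Clause (~Q) is falsified — contradiction.
Case Q = False:
  (~C | Q) forces C = False.
  Clause (C) is falsified — contradiction.
Both cases fail, so the formula is unsatisfiable.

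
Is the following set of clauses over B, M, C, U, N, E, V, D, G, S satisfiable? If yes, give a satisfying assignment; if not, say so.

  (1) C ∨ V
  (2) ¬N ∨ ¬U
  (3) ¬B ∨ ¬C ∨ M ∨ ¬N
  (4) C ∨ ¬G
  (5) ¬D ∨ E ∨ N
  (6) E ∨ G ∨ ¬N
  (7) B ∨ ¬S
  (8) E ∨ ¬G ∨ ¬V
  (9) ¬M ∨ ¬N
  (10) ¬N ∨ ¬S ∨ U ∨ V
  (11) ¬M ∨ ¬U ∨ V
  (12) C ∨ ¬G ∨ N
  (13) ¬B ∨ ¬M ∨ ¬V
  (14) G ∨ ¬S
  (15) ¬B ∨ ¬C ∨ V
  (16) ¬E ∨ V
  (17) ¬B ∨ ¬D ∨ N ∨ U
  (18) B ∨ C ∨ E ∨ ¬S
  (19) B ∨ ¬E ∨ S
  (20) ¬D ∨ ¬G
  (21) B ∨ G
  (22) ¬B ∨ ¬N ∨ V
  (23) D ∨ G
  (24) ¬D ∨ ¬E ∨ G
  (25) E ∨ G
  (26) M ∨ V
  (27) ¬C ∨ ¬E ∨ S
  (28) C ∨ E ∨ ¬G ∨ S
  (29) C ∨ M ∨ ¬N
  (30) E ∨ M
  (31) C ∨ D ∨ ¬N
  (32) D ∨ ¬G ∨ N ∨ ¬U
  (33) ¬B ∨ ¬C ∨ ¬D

B = True; M = False; C = True; U = False; N = False; E = True; V = True; D = False; G = True; S = True

Set B = True.
Set M = False.
  then (M ∨ V) forces V = True.
  then (E ∨ M) forces E = True.
Try C = False:
  (C ∨ ¬G) forces G = False.
  (G ∨ ¬S) forces S = False.
  (D ∨ G) forces D = True.
  clause (¬D ∨ ¬E ∨ G) is falsified — backtrack.
So C = True.
  then (¬B ∨ ¬C ∨ M ∨ ¬N) forces N = False.
  then (¬C ∨ ¬E ∨ S) forces S = True.
  then (¬B ∨ ¬C ∨ ¬D) forces D = False.
  then (G ∨ ¬S) forces G = True.
  then (D ∨ ¬G ∨ N ∨ ¬U) forces U = False.
All clauses satisfied.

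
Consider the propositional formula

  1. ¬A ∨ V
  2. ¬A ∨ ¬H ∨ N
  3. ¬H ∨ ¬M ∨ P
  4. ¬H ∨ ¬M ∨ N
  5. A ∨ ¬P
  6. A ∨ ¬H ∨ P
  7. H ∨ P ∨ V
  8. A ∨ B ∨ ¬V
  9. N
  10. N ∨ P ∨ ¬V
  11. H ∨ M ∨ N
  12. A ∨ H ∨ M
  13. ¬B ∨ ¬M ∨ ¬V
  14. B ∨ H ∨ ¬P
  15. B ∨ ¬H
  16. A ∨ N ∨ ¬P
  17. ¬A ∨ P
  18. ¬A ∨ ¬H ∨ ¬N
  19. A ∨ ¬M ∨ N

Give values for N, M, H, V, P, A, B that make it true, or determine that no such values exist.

N=T, M=F, H=F, V=T, P=T, A=T, B=T

Unit clause (N) forces N = True.
Set M = False.
Try H = True:
  (B ∨ ¬H) forces B = True.
  (¬A ∨ ¬H ∨ ¬N) forces A = False.
  (A ∨ ¬P) forces P = False.
  clause (A ∨ ¬H ∨ P) is falsified — backtrack.
So H = False.
  then (A ∨ H ∨ M) forces A = True.
  then (¬A ∨ P) forces P = True.
  then (¬A ∨ V) forces V = True.
  then (B ∨ H ∨ ¬P) forces B = True.
All clauses satisfied.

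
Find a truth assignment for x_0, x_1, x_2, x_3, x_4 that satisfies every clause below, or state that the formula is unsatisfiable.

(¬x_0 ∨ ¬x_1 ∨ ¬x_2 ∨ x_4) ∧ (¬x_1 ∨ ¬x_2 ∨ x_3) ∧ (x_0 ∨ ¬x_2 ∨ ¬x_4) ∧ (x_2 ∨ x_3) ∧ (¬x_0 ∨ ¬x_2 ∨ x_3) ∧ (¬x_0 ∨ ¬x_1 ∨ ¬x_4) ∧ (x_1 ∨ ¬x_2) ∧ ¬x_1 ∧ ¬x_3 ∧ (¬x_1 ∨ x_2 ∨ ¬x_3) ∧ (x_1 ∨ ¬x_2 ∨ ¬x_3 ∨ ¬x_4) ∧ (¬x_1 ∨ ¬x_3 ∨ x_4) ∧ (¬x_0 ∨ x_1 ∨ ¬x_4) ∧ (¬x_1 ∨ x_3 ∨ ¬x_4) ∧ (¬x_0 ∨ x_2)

Unsatisfiable

Case x_1 = True:
  Clause (¬x_1) is falsified — contradiction.
Case x_1 = False:
  (x_1 ∨ ¬x_2) forces x_2 = False.
  (x_2 ∨ x_3) forces x_3 = True.
  Clause (¬x_3) is falsified — contradiction.
Both cases fail, so the formula is unsatisfiable.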